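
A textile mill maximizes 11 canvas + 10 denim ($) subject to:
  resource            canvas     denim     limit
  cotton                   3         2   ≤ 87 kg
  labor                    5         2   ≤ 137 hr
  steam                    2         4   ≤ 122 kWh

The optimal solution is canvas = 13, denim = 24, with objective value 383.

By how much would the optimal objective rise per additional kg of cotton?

Binding: cotton and steam. Non-binding: labor (24 unused).
Since labor is not tight, its dual is 0.
Dual feasibility on the basic columns requires 3·y_cotton + 2·y_steam = 11, 2·y_cotton + 4·y_steam = 10.
→ y_cotton = 3 and y_steam = 1.
Shadow price of cotton = 3.

3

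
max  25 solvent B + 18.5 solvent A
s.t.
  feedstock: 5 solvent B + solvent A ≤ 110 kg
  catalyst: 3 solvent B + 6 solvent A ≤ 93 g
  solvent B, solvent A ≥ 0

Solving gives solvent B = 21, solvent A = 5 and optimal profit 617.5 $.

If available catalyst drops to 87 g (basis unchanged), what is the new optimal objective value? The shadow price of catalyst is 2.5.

602.5

Δb = -6, so new z* = 617.5 + (2.5)·(-6) = 617.5 − 15 = 602.5.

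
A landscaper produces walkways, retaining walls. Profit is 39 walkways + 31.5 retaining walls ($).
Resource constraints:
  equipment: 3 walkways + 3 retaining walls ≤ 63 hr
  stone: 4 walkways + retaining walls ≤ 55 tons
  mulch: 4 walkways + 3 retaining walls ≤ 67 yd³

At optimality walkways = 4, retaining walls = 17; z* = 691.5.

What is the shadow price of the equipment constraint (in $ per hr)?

At the optimum: equipment uses 63 of 63 (binding); stone uses 33 of 55 (slack = 22); mulch uses 67 of 67 (binding).
By complementary slackness, y = 0 for the non-binding constraint.
From A_Bᵀ y = c: 3·y_equipment + 4·y_mulch = 39; 3·y_equipment + 3·y_mulch = 31.5.
→ y_equipment = 3 and y_mulch = 7.5.
Shadow price of equipment = 3.

3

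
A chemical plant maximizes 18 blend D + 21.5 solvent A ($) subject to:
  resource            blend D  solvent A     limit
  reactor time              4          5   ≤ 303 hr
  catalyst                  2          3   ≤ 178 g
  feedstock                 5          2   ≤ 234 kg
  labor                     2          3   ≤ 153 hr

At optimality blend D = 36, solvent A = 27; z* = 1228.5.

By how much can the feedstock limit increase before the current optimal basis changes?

132

Binding constraints: feedstock, labor. The basis is B = [[5,2],[2,3]] with det 11.
Per unit increase in feedstock, x* moves by d = (0.2727, -0.1818).
The basis stays optimal until reactor time becomes binding; allowable increase = 132 kg.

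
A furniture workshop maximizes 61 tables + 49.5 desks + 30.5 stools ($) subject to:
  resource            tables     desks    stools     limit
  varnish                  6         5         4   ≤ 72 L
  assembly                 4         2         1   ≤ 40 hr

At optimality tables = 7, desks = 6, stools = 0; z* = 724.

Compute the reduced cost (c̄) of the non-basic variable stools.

At the optimum: varnish uses 72 of 72 (binding); assembly uses 40 of 40 (binding).
From A_Bᵀ y = c: 6·y_varnish + 4·y_assembly = 61; 5·y_varnish + 2·y_assembly = 49.5.
Solving: y_varnish = 9.5, y_assembly = 1.
Reduced cost of stools: c₃ − yᵀa₃ = 30.5 − (9.5·4 + 1·1) = 30.5 − 39 = -8.5.

-8.5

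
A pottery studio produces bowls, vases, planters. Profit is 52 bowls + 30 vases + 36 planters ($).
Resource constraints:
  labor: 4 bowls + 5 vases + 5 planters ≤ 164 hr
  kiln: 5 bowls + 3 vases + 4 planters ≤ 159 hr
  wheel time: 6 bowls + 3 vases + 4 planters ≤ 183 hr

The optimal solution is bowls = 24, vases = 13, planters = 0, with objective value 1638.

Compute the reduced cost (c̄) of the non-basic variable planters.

At the optimum: labor uses 161 of 164 (slack = 3); kiln uses 159 of 159 (binding); wheel time uses 183 of 183 (binding).
By complementary slackness, y = 0 for the non-binding constraint.
The binding rows give the dual system: 5·y_kiln + 6·y_wheel time = 52 and 3·y_kiln + 3·y_wheel time = 30.
Solving: y_kiln = 8, y_wheel time = 2.
Reduced cost of planters: c₃ − yᵀa₃ = 36 − (8·4 + 2·4) = 36 − 40 = -4.

-4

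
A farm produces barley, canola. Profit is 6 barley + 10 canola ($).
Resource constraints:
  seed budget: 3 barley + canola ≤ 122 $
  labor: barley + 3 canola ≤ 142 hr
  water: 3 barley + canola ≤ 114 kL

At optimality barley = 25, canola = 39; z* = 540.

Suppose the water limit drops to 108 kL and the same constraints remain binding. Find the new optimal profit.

534

Binding: labor and water. Non-binding: seed budget (8 unused).
Slack constraints have shadow price 0 (complementary slackness).
From A_Bᵀ y = c: 1·y_labor + 3·y_water = 6; 3·y_labor + 1·y_water = 10.
This yields shadow prices y_labor = 3, y_water = 1.
Δz = y_water·Δb = 1 × (-6) = -6, so new z* = 540 − 6 = 534.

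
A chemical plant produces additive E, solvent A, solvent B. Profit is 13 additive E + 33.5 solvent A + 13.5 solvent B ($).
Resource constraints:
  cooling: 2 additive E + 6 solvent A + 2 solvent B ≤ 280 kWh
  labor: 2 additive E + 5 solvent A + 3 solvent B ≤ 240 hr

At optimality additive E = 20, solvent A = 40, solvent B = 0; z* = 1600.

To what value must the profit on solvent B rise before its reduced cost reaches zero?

Check each constraint at x*: cooling 280/280 (tight); labor 240/240 (tight).
The binding rows give the dual system: 2·y_cooling + 2·y_labor = 13 and 6·y_cooling + 5·y_labor = 33.5.
This yields shadow prices y_cooling = 1, y_labor = 5.5.
solvent B enters the basis when its profit ≥ yᵀa₃ = 1·2 + 5.5·3 = 18.5.

18.5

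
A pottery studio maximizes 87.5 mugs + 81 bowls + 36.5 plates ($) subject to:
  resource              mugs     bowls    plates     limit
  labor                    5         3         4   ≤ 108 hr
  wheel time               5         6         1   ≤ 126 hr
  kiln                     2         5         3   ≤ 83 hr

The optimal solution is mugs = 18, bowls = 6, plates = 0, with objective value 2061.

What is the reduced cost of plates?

-5

At the optimum: labor uses 108 of 108 (binding); wheel time uses 126 of 126 (binding); kiln uses 66 of 83 (slack = 17).
Slack constraints have shadow price 0 (complementary slackness).
From A_Bᵀ y = c: 5·y_labor + 5·y_wheel time = 87.5; 3·y_labor + 6·y_wheel time = 81.
→ y_labor = 8 and y_wheel time = 9.5.
Reduced cost of plates: c₃ − yᵀa₃ = 36.5 − (8·4 + 9.5·1) = 36.5 − 41.5 = -5.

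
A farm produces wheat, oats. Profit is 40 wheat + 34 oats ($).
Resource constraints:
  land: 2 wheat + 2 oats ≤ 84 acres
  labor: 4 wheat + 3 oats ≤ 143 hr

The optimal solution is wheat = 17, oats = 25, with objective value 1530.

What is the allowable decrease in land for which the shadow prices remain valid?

Binding constraints: land, labor. The basis is B = [[2,2],[4,3]] with det -2.
Per unit decrease in land, x* moves by d = (1.5, -2).
The basis stays optimal until oats reaches 0; allowable decrease = 12.5 acres.

12.5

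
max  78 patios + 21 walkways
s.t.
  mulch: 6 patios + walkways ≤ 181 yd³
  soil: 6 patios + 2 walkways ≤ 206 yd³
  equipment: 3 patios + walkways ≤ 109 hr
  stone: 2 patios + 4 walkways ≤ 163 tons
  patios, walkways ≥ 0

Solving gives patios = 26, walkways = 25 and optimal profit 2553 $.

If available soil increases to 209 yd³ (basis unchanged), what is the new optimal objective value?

2577

At the optimum: mulch uses 181 of 181 (binding); soil uses 206 of 206 (binding); equipment uses 103 of 109 (slack = 6); stone uses 152 of 163 (slack = 11).
Slack constraints have shadow price 0 (complementary slackness).
The binding rows give the dual system: 6·y_mulch + 6·y_soil = 78 and 1·y_mulch + 2·y_soil = 21.
→ y_mulch = 5 and y_soil = 8.
Δz = y_soil·Δb = 8 × (3) = 24, so new z* = 2553 + 24 = 2577.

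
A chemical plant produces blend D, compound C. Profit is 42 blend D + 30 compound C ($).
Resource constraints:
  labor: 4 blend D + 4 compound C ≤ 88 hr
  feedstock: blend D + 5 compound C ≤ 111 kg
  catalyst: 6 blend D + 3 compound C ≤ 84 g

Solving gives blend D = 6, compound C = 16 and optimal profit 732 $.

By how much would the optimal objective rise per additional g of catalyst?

4

At the optimum: labor uses 88 of 88 (binding); feedstock uses 86 of 111 (slack = 25); catalyst uses 84 of 84 (binding).
Slack constraints have shadow price 0 (complementary slackness).
The binding rows give the dual system: 4·y_labor + 6·y_catalyst = 42 and 4·y_labor + 3·y_catalyst = 30.
This yields shadow prices y_labor = 4.5, y_catalyst = 4.
Shadow price of catalyst = 4.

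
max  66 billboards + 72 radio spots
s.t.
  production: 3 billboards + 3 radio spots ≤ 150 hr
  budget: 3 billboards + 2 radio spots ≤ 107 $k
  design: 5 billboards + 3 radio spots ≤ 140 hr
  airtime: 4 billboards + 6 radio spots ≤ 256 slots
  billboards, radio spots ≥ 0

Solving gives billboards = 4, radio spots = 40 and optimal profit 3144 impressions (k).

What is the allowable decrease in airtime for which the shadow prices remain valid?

Binding constraints: design, airtime. The basis is B = [[5,3],[4,6]] with det 18.
Per unit decrease in airtime, x* moves by d = (0.1667, -0.2778).
The basis stays optimal until radio spots reaches 0; allowable decrease = 144 slots.

144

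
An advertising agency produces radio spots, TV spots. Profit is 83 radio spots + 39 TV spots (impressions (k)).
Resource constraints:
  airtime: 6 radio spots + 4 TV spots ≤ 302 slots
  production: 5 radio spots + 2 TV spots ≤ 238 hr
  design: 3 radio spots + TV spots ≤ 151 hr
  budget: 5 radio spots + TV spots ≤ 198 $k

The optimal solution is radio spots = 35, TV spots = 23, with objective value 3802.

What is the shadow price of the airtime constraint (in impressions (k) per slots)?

Check each constraint at x*: airtime 302/302 (tight); production 221/238 (slack 17); design 128/151 (slack 23); budget 198/198 (tight).
Slack constraints have shadow price 0 (complementary slackness).
Dual feasibility on the basic columns requires 6·y_airtime + 5·y_budget = 83, 4·y_airtime + 1·y_budget = 39.
Solving: y_airtime = 8, y_budget = 7.
Shadow price of airtime = 8.

8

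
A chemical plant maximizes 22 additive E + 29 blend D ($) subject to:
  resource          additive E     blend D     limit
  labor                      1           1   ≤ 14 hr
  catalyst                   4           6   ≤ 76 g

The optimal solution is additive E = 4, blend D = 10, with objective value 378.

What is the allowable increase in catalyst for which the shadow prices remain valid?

Binding constraints: labor, catalyst. The basis is B = [[1,1],[4,6]] with det 2.
Per unit increase in catalyst, x* moves by d = (-0.5, 0.5).
The basis stays optimal until additive E reaches 0; allowable increase = 8 g.

8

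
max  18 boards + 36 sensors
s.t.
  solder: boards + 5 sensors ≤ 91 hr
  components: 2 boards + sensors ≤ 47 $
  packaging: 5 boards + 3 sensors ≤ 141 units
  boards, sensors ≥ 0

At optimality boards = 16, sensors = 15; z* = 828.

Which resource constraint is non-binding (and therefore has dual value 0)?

solder: 91/91 (binding)
components: 47/47 (binding)
packaging: 125/141 (slack 16)
By complementary slackness, a constraint with positive slack has shadow price 0 → packaging.

packaging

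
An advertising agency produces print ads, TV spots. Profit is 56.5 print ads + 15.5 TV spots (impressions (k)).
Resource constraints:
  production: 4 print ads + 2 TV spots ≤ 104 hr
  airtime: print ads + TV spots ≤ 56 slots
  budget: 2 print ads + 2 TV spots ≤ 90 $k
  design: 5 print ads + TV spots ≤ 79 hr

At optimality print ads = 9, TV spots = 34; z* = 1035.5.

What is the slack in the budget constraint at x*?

4

budget used = 2·9 + 2·34 = 86; slack = 90 − 86 = 4.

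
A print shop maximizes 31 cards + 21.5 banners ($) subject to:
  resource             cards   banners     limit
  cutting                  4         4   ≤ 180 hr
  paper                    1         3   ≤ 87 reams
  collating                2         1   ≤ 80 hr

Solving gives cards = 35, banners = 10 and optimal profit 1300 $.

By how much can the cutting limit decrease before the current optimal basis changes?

Binding constraints: cutting, collating. The basis is B = [[4,4],[2,1]] with det -4.
Per unit decrease in cutting, x* moves by d = (0.25, -0.5).
The basis stays optimal until banners reaches 0; allowable decrease = 20 hr.

20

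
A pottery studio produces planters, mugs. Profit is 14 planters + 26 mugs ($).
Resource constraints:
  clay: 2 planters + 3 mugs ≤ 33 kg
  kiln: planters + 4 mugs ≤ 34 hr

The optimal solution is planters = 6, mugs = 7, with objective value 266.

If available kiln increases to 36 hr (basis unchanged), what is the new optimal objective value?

270

Both clay and kiln are binding at x*.
From A_Bᵀ y = c: 2·y_clay + 1·y_kiln = 14; 3·y_clay + 4·y_kiln = 26.
Solving: y_clay = 6, y_kiln = 2.
Δz = y_kiln·Δb = 2 × (2) = 4, so new z* = 266 + 4 = 270.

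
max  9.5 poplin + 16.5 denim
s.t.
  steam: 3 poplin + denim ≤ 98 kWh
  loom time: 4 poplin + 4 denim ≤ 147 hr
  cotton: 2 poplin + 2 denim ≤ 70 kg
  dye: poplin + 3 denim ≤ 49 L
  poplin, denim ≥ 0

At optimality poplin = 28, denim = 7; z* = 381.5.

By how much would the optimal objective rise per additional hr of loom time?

0

Check each constraint at x*: steam 91/98 (slack 7); loom time 140/147 (slack 7); cotton 70/70 (tight); dye 49/49 (tight).
Since steam, loom time are not tight, their duals are 0.
Dual feasibility on the basic columns requires 2·y_cotton + 1·y_dye = 9.5, 2·y_cotton + 3·y_dye = 16.5.
This yields shadow prices y_cotton = 3, y_dye = 3.5.
Shadow price of loom time = 0.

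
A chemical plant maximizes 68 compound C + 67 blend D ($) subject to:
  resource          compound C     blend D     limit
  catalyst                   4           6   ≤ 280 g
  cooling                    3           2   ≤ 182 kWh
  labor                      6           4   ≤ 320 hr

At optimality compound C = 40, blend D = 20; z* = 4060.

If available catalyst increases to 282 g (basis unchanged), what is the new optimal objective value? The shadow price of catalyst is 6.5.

Δb = 2, so new z* = 4060 + (6.5)·(2) = 4060 + 13 = 4073.

4073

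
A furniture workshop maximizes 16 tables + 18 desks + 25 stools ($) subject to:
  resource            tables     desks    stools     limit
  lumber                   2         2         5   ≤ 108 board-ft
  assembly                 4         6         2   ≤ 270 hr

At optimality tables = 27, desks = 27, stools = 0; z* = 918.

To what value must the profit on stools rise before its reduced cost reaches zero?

Both lumber and assembly are binding at x*.
The binding rows give the dual system: 2·y_lumber + 4·y_assembly = 16 and 2·y_lumber + 6·y_assembly = 18.
This yields shadow prices y_lumber = 6, y_assembly = 1.
stools enters the basis when its profit ≥ yᵀa₃ = 6·5 + 1·2 = 32.

32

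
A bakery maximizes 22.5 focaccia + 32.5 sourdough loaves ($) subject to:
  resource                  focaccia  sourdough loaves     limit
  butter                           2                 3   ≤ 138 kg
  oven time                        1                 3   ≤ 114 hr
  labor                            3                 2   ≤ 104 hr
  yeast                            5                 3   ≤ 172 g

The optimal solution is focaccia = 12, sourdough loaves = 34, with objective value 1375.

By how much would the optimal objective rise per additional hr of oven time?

7.5

At the optimum: butter uses 126 of 138 (slack = 12); oven time uses 114 of 114 (binding); labor uses 104 of 104 (binding); yeast uses 162 of 172 (slack = 10).
Since butter, yeast are not tight, their duals are 0.
Dual feasibility on the basic columns requires 1·y_oven time + 3·y_labor = 22.5, 3·y_oven time + 2·y_labor = 32.5.
This yields shadow prices y_oven time = 7.5, y_labor = 5.
Shadow price of oven time = 7.5.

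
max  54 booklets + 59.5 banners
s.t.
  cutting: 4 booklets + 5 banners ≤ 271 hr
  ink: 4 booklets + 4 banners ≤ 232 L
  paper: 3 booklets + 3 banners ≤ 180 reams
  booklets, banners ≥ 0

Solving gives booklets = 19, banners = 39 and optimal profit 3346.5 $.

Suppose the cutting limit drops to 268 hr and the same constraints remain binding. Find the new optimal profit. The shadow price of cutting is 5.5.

Δb = -3, so new z* = 3346.5 + (5.5)·(-3) = 3346.5 − 16.5 = 3330.

3330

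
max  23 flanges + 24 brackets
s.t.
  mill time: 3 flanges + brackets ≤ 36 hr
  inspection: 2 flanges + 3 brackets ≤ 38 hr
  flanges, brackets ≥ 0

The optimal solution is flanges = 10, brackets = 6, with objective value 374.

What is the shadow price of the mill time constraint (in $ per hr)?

At the optimum: mill time uses 36 of 36 (binding); inspection uses 38 of 38 (binding).
Dual feasibility on the basic columns requires 3·y_mill time + 2·y_inspection = 23, 1·y_mill time + 3·y_inspection = 24.
→ y_mill time = 3 and y_inspection = 7.
Shadow price of mill time = 3.

3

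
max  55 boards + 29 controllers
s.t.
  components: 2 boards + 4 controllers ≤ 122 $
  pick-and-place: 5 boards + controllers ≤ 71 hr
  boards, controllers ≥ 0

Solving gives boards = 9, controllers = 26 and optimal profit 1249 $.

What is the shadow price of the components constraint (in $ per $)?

5

At the optimum: components uses 122 of 122 (binding); pick-and-place uses 71 of 71 (binding).
Dual feasibility on the basic columns requires 2·y_components + 5·y_pick-and-place = 55, 4·y_components + 1·y_pick-and-place = 29.
→ y_components = 5 and y_pick-and-place = 9.
Shadow price of components = 5.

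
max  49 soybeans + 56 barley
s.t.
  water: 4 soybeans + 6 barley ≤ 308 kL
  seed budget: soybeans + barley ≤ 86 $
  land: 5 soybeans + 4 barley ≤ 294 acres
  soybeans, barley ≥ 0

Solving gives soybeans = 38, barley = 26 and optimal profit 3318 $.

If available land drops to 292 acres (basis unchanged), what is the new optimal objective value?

Check each constraint at x*: water 308/308 (tight); seed budget 64/86 (slack 22); land 294/294 (tight).
Since seed budget is not tight, its dual is 0.
From A_Bᵀ y = c: 4·y_water + 5·y_land = 49; 6·y_water + 4·y_land = 56.
This yields shadow prices y_water = 6, y_land = 5.
Δz = y_land·Δb = 5 × (-2) = -10, so new z* = 3318 − 10 = 3308.

3308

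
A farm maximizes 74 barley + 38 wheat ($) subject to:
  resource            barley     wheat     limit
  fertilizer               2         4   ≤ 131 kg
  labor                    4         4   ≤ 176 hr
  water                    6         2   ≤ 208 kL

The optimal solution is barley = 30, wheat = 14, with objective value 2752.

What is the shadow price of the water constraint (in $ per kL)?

At the optimum: fertilizer uses 116 of 131 (slack = 15); labor uses 176 of 176 (binding); water uses 208 of 208 (binding).
Since fertilizer is not tight, its dual is 0.
Dual feasibility on the basic columns requires 4·y_labor + 6·y_water = 74, 4·y_labor + 2·y_water = 38.
→ y_labor = 5 and y_water = 9.
Shadow price of water = 9.

9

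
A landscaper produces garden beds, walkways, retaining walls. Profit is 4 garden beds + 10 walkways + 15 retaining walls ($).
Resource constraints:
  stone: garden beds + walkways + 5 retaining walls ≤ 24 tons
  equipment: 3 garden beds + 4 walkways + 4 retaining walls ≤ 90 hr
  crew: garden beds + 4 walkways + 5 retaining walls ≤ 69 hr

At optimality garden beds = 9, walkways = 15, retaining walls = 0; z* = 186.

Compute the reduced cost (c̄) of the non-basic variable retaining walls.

-5

At the optimum: stone uses 24 of 24 (binding); equipment uses 87 of 90 (slack = 3); crew uses 69 of 69 (binding).
Slack constraints have shadow price 0 (complementary slackness).
From A_Bᵀ y = c: 1·y_stone + 1·y_crew = 4; 1·y_stone + 4·y_crew = 10.
This yields shadow prices y_stone = 2, y_crew = 2.
Reduced cost of retaining walls: c₃ − yᵀa₃ = 15 − (2·5 + 2·5) = 15 − 20 = -5.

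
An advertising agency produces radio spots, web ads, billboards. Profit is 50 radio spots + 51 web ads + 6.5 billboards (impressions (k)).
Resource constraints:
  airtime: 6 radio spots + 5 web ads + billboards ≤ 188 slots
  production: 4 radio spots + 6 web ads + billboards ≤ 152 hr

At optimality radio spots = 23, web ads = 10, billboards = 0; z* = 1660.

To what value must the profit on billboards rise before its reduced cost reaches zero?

Both airtime and production are binding at x*.
The binding rows give the dual system: 6·y_airtime + 4·y_production = 50 and 5·y_airtime + 6·y_production = 51.
→ y_airtime = 6 and y_production = 3.5.
billboards enters the basis when its profit ≥ yᵀa₃ = 6·1 + 3.5·1 = 9.5.

9.5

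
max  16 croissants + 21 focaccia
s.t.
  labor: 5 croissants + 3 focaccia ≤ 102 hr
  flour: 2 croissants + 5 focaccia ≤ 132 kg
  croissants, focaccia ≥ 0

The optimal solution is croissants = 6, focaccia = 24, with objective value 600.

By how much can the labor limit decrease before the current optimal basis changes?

22.8

Binding constraints: labor, flour. The basis is B = [[5,3],[2,5]] with det 19.
Per unit decrease in labor, x* moves by d = (-0.2632, 0.1053).
The basis stays optimal until croissants reaches 0; allowable decrease = 22.8 hr.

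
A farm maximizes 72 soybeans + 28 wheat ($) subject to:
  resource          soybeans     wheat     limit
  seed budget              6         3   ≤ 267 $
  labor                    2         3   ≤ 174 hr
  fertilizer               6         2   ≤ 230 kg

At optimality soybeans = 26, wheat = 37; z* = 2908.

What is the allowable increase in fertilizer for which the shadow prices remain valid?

Binding constraints: seed budget, fertilizer. The basis is B = [[6,3],[6,2]] with det -6.
Per unit increase in fertilizer, x* moves by d = (0.5, -1).
The basis stays optimal until wheat reaches 0; allowable increase = 37 kg.

37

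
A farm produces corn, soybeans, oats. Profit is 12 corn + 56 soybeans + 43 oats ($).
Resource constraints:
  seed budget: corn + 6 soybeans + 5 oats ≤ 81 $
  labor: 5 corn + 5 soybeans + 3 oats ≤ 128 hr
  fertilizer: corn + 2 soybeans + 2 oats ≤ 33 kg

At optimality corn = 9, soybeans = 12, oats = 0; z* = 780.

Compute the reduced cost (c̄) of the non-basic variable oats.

-5

At the optimum: seed budget uses 81 of 81 (binding); labor uses 105 of 128 (slack = 23); fertilizer uses 33 of 33 (binding).
By complementary slackness, y = 0 for the non-binding constraint.
From A_Bᵀ y = c: 1·y_seed budget + 1·y_fertilizer = 12; 6·y_seed budget + 2·y_fertilizer = 56.
Solving: y_seed budget = 8, y_fertilizer = 4.
Reduced cost of oats: c₃ − yᵀa₃ = 43 − (8·5 + 4·2) = 43 − 48 = -5.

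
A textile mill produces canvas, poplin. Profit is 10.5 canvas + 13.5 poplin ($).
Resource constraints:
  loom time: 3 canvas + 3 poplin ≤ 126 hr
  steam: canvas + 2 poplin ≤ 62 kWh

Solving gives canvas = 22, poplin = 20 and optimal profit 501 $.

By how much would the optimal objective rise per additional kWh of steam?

Both loom time and steam are binding at x*.
Dual feasibility on the basic columns requires 3·y_loom time + 1·y_steam = 10.5, 3·y_loom time + 2·y_steam = 13.5.
This yields shadow prices y_loom time = 2.5, y_steam = 3.
Shadow price of steam = 3.

3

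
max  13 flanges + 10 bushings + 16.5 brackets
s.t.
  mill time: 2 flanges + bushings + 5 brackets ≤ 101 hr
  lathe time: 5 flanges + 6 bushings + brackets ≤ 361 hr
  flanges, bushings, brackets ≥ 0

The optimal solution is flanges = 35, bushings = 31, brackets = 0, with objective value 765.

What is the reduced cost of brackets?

-4.5

Both mill time and lathe time are binding at x*.
Dual feasibility on the basic columns requires 2·y_mill time + 5·y_lathe time = 13, 1·y_mill time + 6·y_lathe time = 10.
This yields shadow prices y_mill time = 4, y_lathe time = 1.
Reduced cost of brackets: c₃ − yᵀa₃ = 16.5 − (4·5 + 1·1) = 16.5 − 21 = -4.5.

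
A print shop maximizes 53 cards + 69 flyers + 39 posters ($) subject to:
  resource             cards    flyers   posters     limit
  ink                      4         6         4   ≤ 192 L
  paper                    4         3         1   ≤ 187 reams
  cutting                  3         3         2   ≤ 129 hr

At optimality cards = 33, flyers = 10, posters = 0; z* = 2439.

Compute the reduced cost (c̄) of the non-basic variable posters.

-7

Binding: ink and cutting. Non-binding: paper (25 unused).
By complementary slackness, y = 0 for the non-binding constraint.
Dual feasibility on the basic columns requires 4·y_ink + 3·y_cutting = 53, 6·y_ink + 3·y_cutting = 69.
Solving: y_ink = 8, y_cutting = 7.
Reduced cost of posters: c₃ − yᵀa₃ = 39 − (8·4 + 7·2) = 39 − 46 = -7.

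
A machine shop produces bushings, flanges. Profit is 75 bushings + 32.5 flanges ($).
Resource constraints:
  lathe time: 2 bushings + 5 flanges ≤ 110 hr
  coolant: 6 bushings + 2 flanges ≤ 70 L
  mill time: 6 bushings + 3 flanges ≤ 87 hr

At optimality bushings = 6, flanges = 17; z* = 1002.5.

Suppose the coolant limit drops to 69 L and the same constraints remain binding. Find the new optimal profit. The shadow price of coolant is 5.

997.5

Δb = -1, so new z* = 1002.5 + (5)·(-1) = 1002.5 − 5 = 997.5.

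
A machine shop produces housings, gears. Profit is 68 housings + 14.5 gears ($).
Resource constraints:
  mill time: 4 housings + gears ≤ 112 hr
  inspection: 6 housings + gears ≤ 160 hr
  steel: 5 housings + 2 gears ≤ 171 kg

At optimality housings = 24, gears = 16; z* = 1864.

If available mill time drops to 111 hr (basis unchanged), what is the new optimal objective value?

1854.5

Binding: mill time and inspection. Non-binding: steel (19 unused).
By complementary slackness, y = 0 for the non-binding constraint.
The binding rows give the dual system: 4·y_mill time + 6·y_inspection = 68 and 1·y_mill time + 1·y_inspection = 14.5.
Solving: y_mill time = 9.5, y_inspection = 5.
Δz = y_mill time·Δb = 9.5 × (-1) = -9.5, so new z* = 1864 − 9.5 = 1854.5.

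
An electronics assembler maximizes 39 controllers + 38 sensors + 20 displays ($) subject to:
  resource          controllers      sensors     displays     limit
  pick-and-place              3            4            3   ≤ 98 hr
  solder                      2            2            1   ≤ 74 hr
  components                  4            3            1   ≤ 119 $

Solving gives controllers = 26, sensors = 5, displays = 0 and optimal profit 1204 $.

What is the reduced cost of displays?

-1

Binding: pick-and-place and components. Non-binding: solder (12 unused).
Slack constraints have shadow price 0 (complementary slackness).
Dual feasibility on the basic columns requires 3·y_pick-and-place + 4·y_components = 39, 4·y_pick-and-place + 3·y_components = 38.
Solving: y_pick-and-place = 5, y_components = 6.
Reduced cost of displays: c₃ − yᵀa₃ = 20 − (5·3 + 6·1) = 20 − 21 = -1.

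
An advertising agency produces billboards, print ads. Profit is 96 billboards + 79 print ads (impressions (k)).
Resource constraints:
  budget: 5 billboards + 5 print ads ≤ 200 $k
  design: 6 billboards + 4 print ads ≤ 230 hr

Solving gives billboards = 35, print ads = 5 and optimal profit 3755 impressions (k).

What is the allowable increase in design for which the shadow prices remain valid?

Binding constraints: budget, design. The basis is B = [[5,5],[6,4]] with det -10.
Per unit increase in design, x* moves by d = (0.5, -0.5).
The basis stays optimal until print ads reaches 0; allowable increase = 10 hr.

10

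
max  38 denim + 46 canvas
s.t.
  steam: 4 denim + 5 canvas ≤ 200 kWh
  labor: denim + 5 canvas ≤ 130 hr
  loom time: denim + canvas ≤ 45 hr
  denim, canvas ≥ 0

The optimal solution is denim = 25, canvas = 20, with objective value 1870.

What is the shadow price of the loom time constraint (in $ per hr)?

6

At the optimum: steam uses 200 of 200 (binding); labor uses 125 of 130 (slack = 5); loom time uses 45 of 45 (binding).
Slack constraints have shadow price 0 (complementary slackness).
The binding rows give the dual system: 4·y_steam + 1·y_loom time = 38 and 5·y_steam + 1·y_loom time = 46.
Solving: y_steam = 8, y_loom time = 6.
Shadow price of loom time = 6.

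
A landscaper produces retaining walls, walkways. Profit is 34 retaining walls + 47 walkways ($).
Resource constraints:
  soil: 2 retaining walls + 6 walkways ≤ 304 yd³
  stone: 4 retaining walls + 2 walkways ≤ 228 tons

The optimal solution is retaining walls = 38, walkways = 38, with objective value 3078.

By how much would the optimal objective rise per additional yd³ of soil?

6

Check each constraint at x*: soil 304/304 (tight); stone 228/228 (tight).
The binding rows give the dual system: 2·y_soil + 4·y_stone = 34 and 6·y_soil + 2·y_stone = 47.
This yields shadow prices y_soil = 6, y_stone = 5.5.
Shadow price of soil = 6.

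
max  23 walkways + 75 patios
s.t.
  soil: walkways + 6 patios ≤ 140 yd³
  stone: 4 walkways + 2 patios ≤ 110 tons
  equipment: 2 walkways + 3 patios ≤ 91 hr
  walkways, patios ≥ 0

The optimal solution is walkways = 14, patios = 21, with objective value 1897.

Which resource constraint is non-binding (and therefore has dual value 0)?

soil: 140/140 (binding)
stone: 98/110 (slack 12)
equipment: 91/91 (binding)
By complementary slackness, a constraint with positive slack has shadow price 0 → stone.

stone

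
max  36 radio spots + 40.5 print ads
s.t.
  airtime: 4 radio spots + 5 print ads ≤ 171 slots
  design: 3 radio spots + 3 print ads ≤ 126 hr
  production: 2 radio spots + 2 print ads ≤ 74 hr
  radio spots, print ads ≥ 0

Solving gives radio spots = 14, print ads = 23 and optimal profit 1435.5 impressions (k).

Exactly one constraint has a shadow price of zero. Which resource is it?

design

airtime: 171/171 (binding)
design: 111/126 (slack 15)
production: 74/74 (binding)
By complementary slackness, a constraint with positive slack has shadow price 0 → design.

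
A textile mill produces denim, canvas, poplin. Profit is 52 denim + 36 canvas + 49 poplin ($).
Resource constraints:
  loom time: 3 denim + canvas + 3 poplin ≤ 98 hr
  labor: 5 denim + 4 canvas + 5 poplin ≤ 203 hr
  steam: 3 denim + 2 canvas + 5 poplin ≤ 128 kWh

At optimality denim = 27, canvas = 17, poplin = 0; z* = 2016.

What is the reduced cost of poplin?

At the optimum: loom time uses 98 of 98 (binding); labor uses 203 of 203 (binding); steam uses 115 of 128 (slack = 13).
Slack constraints have shadow price 0 (complementary slackness).
The binding rows give the dual system: 3·y_loom time + 5·y_labor = 52 and 1·y_loom time + 4·y_labor = 36.
→ y_loom time = 4 and y_labor = 8.
Reduced cost of poplin: c₃ − yᵀa₃ = 49 − (4·3 + 8·5) = 49 − 52 = -3.

-3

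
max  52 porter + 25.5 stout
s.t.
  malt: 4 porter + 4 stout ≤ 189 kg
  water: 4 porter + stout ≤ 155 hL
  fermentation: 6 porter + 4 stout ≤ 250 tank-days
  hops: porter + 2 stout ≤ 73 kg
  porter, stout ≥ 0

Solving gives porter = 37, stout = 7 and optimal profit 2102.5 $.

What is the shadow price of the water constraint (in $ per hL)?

Check each constraint at x*: malt 176/189 (slack 13); water 155/155 (tight); fermentation 250/250 (tight); hops 51/73 (slack 22).
Since malt, hops are not tight, their duals are 0.
From A_Bᵀ y = c: 4·y_water + 6·y_fermentation = 52; 1·y_water + 4·y_fermentation = 25.5.
This yields shadow prices y_water = 5.5, y_fermentation = 5.
Shadow price of water = 5.5.

5.5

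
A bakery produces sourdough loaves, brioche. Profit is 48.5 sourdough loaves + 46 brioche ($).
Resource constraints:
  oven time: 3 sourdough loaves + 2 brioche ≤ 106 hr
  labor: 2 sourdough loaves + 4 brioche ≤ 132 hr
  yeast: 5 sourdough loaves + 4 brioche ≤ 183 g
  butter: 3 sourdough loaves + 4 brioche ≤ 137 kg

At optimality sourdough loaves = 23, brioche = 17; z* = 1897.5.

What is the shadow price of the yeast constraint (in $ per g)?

Check each constraint at x*: oven time 103/106 (slack 3); labor 114/132 (slack 18); yeast 183/183 (tight); butter 137/137 (tight).
Since oven time, labor are not tight, their duals are 0.
From A_Bᵀ y = c: 5·y_yeast + 3·y_butter = 48.5; 4·y_yeast + 4·y_butter = 46.
Solving: y_yeast = 7, y_butter = 4.5.
Shadow price of yeast = 7.

7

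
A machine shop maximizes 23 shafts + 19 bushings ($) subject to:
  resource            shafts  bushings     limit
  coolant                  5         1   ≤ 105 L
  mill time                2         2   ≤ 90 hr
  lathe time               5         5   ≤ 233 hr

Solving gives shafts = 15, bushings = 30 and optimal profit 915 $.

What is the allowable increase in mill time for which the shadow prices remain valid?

Binding constraints: coolant, mill time. The basis is B = [[5,1],[2,2]] with det 8.
Per unit increase in mill time, x* moves by d = (-0.125, 0.625).
The basis stays optimal until lathe time becomes binding; allowable increase = 3.2 hr.

3.2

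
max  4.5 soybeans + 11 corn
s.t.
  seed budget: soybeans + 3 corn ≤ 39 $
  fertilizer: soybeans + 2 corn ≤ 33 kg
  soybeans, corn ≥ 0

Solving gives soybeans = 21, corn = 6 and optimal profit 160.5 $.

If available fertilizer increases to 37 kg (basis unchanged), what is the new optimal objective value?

170.5

Check each constraint at x*: seed budget 39/39 (tight); fertilizer 33/33 (tight).
From A_Bᵀ y = c: 1·y_seed budget + 1·y_fertilizer = 4.5; 3·y_seed budget + 2·y_fertilizer = 11.
This yields shadow prices y_seed budget = 2, y_fertilizer = 2.5.
Δz = y_fertilizer·Δb = 2.5 × (4) = 10, so new z* = 160.5 + 10 = 170.5.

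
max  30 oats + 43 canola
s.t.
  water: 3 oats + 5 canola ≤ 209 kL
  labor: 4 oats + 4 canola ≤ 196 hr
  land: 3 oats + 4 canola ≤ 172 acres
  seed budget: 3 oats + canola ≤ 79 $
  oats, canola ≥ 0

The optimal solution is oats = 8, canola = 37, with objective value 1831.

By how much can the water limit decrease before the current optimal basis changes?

6

Binding constraints: water, land. The basis is B = [[3,5],[3,4]] with det -3.
Per unit decrease in water, x* moves by d = (1.3333, -1).
The basis stays optimal until seed budget becomes binding; allowable decrease = 6 kL.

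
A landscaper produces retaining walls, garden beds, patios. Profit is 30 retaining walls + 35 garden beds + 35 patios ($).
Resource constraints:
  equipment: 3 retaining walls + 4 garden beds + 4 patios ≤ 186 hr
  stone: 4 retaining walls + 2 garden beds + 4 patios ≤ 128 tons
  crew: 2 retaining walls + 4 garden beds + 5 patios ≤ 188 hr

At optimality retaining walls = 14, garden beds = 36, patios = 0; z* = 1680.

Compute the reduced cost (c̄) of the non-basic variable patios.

-3

Check each constraint at x*: equipment 186/186 (tight); stone 128/128 (tight); crew 172/188 (slack 16).
Slack constraints have shadow price 0 (complementary slackness).
The binding rows give the dual system: 3·y_equipment + 4·y_stone = 30 and 4·y_equipment + 2·y_stone = 35.
Solving: y_equipment = 8, y_stone = 1.5.
Reduced cost of patios: c₃ − yᵀa₃ = 35 − (8·4 + 1.5·4) = 35 − 38 = -3.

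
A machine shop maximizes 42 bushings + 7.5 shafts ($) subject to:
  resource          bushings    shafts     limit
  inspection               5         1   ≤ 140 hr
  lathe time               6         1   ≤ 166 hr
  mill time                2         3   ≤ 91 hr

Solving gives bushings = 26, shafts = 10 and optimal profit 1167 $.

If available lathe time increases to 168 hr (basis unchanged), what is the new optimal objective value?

Check each constraint at x*: inspection 140/140 (tight); lathe time 166/166 (tight); mill time 82/91 (slack 9).
Since mill time is not tight, its dual is 0.
Dual feasibility on the basic columns requires 5·y_inspection + 6·y_lathe time = 42, 1·y_inspection + 1·y_lathe time = 7.5.
→ y_inspection = 3 and y_lathe time = 4.5.
Δz = y_lathe time·Δb = 4.5 × (2) = 9, so new z* = 1167 + 9 = 1176.

1176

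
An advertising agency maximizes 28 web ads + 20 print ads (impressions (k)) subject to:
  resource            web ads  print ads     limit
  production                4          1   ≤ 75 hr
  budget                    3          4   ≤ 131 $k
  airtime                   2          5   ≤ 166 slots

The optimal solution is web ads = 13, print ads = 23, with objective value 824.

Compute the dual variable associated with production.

At the optimum: production uses 75 of 75 (binding); budget uses 131 of 131 (binding); airtime uses 141 of 166 (slack = 25).
Since airtime is not tight, its dual is 0.
The binding rows give the dual system: 4·y_production + 3·y_budget = 28 and 1·y_production + 4·y_budget = 20.
This yields shadow prices y_production = 4, y_budget = 4.
Shadow price of production = 4.

4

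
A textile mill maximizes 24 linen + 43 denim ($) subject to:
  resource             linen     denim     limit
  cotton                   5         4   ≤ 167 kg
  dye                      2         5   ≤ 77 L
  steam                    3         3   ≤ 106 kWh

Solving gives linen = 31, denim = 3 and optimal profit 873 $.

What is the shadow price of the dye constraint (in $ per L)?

Check each constraint at x*: cotton 167/167 (tight); dye 77/77 (tight); steam 102/106 (slack 4).
Slack constraints have shadow price 0 (complementary slackness).
The binding rows give the dual system: 5·y_cotton + 2·y_dye = 24 and 4·y_cotton + 5·y_dye = 43.
Solving: y_cotton = 2, y_dye = 7.
Shadow price of dye = 7.

7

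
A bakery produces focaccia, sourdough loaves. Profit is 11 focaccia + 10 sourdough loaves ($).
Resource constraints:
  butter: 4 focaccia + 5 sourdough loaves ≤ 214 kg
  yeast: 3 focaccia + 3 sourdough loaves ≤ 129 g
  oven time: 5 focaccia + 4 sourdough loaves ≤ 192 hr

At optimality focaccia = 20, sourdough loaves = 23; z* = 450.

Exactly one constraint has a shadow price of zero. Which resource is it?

butter

butter: 195/214 (slack 19)
yeast: 129/129 (binding)
oven time: 192/192 (binding)
By complementary slackness, a constraint with positive slack has shadow price 0 → butter.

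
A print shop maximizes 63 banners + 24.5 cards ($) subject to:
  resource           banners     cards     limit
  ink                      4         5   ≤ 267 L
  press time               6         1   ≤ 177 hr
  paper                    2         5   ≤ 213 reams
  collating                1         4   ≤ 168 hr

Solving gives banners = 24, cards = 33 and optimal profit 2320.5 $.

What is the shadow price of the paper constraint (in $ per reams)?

3

At the optimum: ink uses 261 of 267 (slack = 6); press time uses 177 of 177 (binding); paper uses 213 of 213 (binding); collating uses 156 of 168 (slack = 12).
By complementary slackness, y = 0 for the non-binding constraints.
The binding rows give the dual system: 6·y_press time + 2·y_paper = 63 and 1·y_press time + 5·y_paper = 24.5.
Solving: y_press time = 9.5, y_paper = 3.
Shadow price of paper = 3.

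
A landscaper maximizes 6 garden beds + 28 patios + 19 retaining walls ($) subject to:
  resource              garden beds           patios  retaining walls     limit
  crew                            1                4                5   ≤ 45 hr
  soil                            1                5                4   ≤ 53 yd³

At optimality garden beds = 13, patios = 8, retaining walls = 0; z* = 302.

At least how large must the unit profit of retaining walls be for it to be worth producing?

26

Check each constraint at x*: crew 45/45 (tight); soil 53/53 (tight).
Dual feasibility on the basic columns requires 1·y_crew + 1·y_soil = 6, 4·y_crew + 5·y_soil = 28.
This yields shadow prices y_crew = 2, y_soil = 4.
retaining walls enters the basis when its profit ≥ yᵀa₃ = 2·5 + 4·4 = 26.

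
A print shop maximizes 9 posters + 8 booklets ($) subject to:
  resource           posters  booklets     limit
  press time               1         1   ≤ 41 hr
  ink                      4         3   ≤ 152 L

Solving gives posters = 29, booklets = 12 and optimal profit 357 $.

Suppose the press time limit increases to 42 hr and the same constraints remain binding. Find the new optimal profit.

Both press time and ink are binding at x*.
Dual feasibility on the basic columns requires 1·y_press time + 4·y_ink = 9, 1·y_press time + 3·y_ink = 8.
This yields shadow prices y_press time = 5, y_ink = 1.
Δz = y_press time·Δb = 5 × (1) = 5, so new z* = 357 + 5 = 362.

362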